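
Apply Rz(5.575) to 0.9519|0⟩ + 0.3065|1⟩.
(-0.8928 - 0.3301i)|0⟩ + (-0.2875 + 0.1063i)|1⟩

Rz(5.575) = [[e^(−iθ/2), 0], [0, e^(iθ/2)]] with e^(±iθ/2) = cos(θ/2) ± i·sin(θ/2); θ = 5.575, cos(θ/2) ≈ -0.937961, sin(θ/2) ≈ 0.346739.
With a = amp(|0⟩) = 0.9519 and b = amp(|1⟩) = 0.3065:
new amp(|0⟩) = (-0.937961 - 0.346739i)·a = (-0.8928 - 0.3301i)
new amp(|1⟩) = (-0.937961 + 0.346739i)·b = (-0.2875 + 0.1063i)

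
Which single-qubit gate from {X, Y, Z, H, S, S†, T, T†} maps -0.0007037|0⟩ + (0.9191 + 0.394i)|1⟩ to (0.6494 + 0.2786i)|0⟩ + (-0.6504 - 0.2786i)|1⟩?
H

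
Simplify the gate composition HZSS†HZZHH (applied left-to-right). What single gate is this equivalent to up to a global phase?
X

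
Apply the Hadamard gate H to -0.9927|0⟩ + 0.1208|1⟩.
-0.6165|0⟩ - 0.7874|1⟩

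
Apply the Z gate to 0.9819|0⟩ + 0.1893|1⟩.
0.9819|0⟩ - 0.1893|1⟩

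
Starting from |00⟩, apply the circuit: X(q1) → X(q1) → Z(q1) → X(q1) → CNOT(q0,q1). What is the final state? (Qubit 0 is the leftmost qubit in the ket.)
|01⟩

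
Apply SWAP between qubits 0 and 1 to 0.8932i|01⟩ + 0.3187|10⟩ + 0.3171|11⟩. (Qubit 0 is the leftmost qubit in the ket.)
0.3187|01⟩ + 0.8932i|10⟩ + 0.3171|11⟩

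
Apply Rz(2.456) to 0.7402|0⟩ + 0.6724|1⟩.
(0.2488 - 0.6971i)|0⟩ + (0.226 + 0.6333i)|1⟩

Rz(2.456) = [[e^(−iθ/2), 0], [0, e^(iθ/2)]] with e^(±iθ/2) = cos(θ/2) ± i·sin(θ/2); θ = 2.456, cos(θ/2) ≈ 0.336122, sin(θ/2) ≈ 0.941818.
With a = amp(|0⟩) = 0.7402 and b = amp(|1⟩) = 0.6724:
new amp(|0⟩) = (0.336122 - 0.941818i)·a = (0.2488 - 0.6971i)
new amp(|1⟩) = (0.336122 + 0.941818i)·b = (0.226 + 0.6333i)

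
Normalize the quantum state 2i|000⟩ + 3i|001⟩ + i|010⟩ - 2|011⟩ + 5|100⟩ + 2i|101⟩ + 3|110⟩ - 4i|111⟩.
0.2357i|000⟩ + (1/√8)i|001⟩ + 0.1179i|010⟩ - 0.2357|011⟩ + 0.5893|100⟩ + 0.2357i|101⟩ + 1/√8|110⟩ - 0.4714i|111⟩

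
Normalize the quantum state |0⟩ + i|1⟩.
1/√2|0⟩ + (1/√2)i|1⟩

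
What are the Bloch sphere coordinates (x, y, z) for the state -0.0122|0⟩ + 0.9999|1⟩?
(-0.0244, 0, -0.9997)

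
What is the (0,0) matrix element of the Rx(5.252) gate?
-0.87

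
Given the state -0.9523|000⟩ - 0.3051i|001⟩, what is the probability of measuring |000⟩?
0.9069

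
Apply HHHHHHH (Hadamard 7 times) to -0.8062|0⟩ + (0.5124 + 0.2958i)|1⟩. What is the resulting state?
(-0.2077 + 0.2092i)|0⟩ + (-0.9324 - 0.2092i)|1⟩

H² = I, so H^7 = H: a single Hadamard. With (a, b) = (-0.8062, (0.5124 + 0.2958i)), H gives ((a + b)/√2, (a − b)/√2) = ((-0.2077 + 0.2092i), (-0.9324 - 0.2092i)).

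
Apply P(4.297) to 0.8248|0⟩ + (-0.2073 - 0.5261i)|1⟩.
0.8248|0⟩ + (-0.3977 + 0.402i)|1⟩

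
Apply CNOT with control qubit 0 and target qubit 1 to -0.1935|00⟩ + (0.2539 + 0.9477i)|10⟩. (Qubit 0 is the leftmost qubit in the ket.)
-0.1935|00⟩ + (0.2539 + 0.9477i)|11⟩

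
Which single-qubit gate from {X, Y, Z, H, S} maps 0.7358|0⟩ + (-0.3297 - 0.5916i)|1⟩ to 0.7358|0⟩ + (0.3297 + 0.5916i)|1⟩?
Z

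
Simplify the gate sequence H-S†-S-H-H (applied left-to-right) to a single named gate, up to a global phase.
H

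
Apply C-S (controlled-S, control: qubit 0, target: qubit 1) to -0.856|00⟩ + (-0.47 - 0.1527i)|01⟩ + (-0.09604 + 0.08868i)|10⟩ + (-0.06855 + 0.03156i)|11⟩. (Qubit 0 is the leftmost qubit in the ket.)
-0.856|00⟩ + (-0.47 - 0.1527i)|01⟩ + (-0.09604 + 0.08868i)|10⟩ + (-0.03156 - 0.06855i)|11⟩

C-S leaves the control-|0⟩ kets |00⟩, |01⟩ unchanged and applies S to qubit 1 on the control-|1⟩ pair (|10⟩, |11⟩).
S = [[1, 0], [0, i]].
With a = amp(|10⟩) = (-0.09604 + 0.08868i) and b = amp(|11⟩) = (-0.06855 + 0.03156i):
new amp(|10⟩) = (1)·a = (-0.09604 + 0.08868i)
new amp(|11⟩) = (i)·b = (-0.03156 - 0.06855i)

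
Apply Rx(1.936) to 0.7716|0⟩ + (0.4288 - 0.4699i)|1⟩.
(0.05038 - 0.3532i)|0⟩ + (0.2431 - 0.902i)|1⟩

Rx(1.936) = [[cos(θ/2), −i·sin(θ/2)], [−i·sin(θ/2), cos(θ/2)]]; θ = 1.936, cos(θ/2) ≈ 0.566948, sin(θ/2) ≈ 0.823753.
With a = amp(|0⟩) = 0.7716 and b = amp(|1⟩) = (0.4288 - 0.4699i):
new amp(|0⟩) = (0.566948)·a + (-0.823753i)·b = (0.05038 - 0.3532i)
new amp(|1⟩) = (-0.823753i)·a + (0.566948)·b = (0.2431 - 0.902i)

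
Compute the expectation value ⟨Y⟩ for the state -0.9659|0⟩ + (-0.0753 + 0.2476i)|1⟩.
-0.4783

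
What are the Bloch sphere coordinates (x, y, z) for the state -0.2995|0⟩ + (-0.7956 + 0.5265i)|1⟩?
(0.4766, -0.3154, -0.8205)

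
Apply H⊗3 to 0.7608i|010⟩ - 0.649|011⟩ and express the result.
(-0.2295 + 0.269i)|000⟩ + (0.2295 + 0.269i)|001⟩ + (0.2295 - 0.269i)|010⟩ + (-0.2295 - 0.269i)|011⟩ + (-0.2295 + 0.269i)|100⟩ + (0.2295 + 0.269i)|101⟩ + (0.2295 - 0.269i)|110⟩ + (-0.2295 - 0.269i)|111⟩

H⊗3 gives amp(|y⟩) = (1/2√2) Σ_x (−1)^(x·y) amp(|x⟩), where x·y is the number of positions in which both x and y have a 1.
|000⟩: (0.7608i - 0.649)/(2√2) = (-0.2295 + 0.269i)
|001⟩: (0.7608i + 0.649)/(2√2) = (0.2295 + 0.269i)
|010⟩: (-0.7608i + 0.649)/(2√2) = (0.2295 - 0.269i)
|011⟩: (-0.7608i - 0.649)/(2√2) = (-0.2295 - 0.269i)
|100⟩: (0.7608i - 0.649)/(2√2) = (-0.2295 + 0.269i)
|101⟩: (0.7608i + 0.649)/(2√2) = (0.2295 + 0.269i)
|110⟩: (-0.7608i + 0.649)/(2√2) = (0.2295 - 0.269i)
|111⟩: (-0.7608i - 0.649)/(2√2) = (-0.2295 - 0.269i)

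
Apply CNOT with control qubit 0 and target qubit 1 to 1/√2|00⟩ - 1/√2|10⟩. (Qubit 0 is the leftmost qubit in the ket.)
1/√2|00⟩ - 1/√2|11⟩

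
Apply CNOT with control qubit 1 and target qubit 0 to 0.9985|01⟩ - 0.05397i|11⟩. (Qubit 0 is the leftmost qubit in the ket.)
-0.05397i|01⟩ + 0.9985|11⟩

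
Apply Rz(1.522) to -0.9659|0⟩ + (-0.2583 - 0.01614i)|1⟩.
(-0.6995 + 0.6661i)|0⟩ + (-0.1759 - 0.1898i)|1⟩

Rz(1.522) = [[e^(−iθ/2), 0], [0, e^(iθ/2)]] with e^(±iθ/2) = cos(θ/2) ± i·sin(θ/2); θ = 1.522, cos(θ/2) ≈ 0.724147, sin(θ/2) ≈ 0.689646.
With a = amp(|0⟩) = -0.9659 and b = amp(|1⟩) = (-0.2583 - 0.01614i):
new amp(|0⟩) = (0.724147 - 0.689646i)·a = (-0.6995 + 0.6661i)
new amp(|1⟩) = (0.724147 + 0.689646i)·b = (-0.1759 - 0.1898i)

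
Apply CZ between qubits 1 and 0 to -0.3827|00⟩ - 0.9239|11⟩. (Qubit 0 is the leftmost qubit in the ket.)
-0.3827|00⟩ + 0.9239|11⟩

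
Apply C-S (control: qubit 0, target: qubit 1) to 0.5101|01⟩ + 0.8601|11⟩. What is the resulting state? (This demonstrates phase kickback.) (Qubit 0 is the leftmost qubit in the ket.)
0.5101|01⟩ + 0.8601i|11⟩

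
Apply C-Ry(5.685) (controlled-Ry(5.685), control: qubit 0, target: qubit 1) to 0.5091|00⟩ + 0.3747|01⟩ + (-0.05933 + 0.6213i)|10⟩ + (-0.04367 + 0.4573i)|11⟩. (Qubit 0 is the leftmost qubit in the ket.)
0.5091|00⟩ + 0.3747|01⟩ + (0.06956 - 0.7285i)|10⟩ + (0.02425 - 0.2539i)|11⟩

C-Ry(5.685) leaves the control-|0⟩ kets |00⟩, |01⟩ unchanged and applies Ry(5.685) to qubit 1 on the control-|1⟩ pair (|10⟩, |11⟩).
Ry(5.685) = [[cos(θ/2), −sin(θ/2)], [sin(θ/2), cos(θ/2)]]; θ = 5.685, cos(θ/2) ≈ -0.955604, sin(θ/2) ≈ 0.294653.
With a = amp(|10⟩) = (-0.05933 + 0.6213i) and b = amp(|11⟩) = (-0.04367 + 0.4573i):
new amp(|10⟩) = (-0.955604)·a + (-0.294653)·b = (0.06956 - 0.7285i)
new amp(|11⟩) = (0.294653)·a + (-0.955604)·b = (0.02425 - 0.2539i)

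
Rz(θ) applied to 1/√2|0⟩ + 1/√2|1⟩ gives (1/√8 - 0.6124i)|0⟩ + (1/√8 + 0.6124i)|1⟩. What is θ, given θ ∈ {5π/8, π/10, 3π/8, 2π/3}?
2π/3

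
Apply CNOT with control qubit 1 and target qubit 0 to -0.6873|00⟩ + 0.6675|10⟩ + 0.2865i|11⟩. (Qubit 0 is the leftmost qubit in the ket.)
-0.6873|00⟩ + 0.2865i|01⟩ + 0.6675|10⟩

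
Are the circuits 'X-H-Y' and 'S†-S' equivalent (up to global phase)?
No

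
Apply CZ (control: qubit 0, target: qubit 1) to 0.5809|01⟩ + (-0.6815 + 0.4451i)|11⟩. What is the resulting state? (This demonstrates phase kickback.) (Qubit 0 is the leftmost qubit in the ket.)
0.5809|01⟩ + (0.6815 - 0.4451i)|11⟩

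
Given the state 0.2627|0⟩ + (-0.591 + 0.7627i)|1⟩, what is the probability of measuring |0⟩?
0.06901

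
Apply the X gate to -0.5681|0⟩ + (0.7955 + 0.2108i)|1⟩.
(0.7955 + 0.2108i)|0⟩ - 0.5681|1⟩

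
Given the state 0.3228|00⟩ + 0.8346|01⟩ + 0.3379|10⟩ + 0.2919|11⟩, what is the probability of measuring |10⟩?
0.1142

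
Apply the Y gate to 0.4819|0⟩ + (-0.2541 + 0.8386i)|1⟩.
(0.8386 + 0.2541i)|0⟩ + 0.4819i|1⟩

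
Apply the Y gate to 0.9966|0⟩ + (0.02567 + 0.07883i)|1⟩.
(0.07883 - 0.02567i)|0⟩ + 0.9966i|1⟩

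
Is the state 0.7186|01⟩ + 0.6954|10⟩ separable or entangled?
Entangled

Writing the state as a|00⟩ + b|01⟩ + c|10⟩ + d|11⟩, it is a product state iff ad − bc = 0.
Here (a, b, c, d) = (0, 0.7186, 0.6954, 0): ad − bc = (0)(0) − (0.7186)(0.6954) = -0.4997 ≠ 0, so the state is entangled.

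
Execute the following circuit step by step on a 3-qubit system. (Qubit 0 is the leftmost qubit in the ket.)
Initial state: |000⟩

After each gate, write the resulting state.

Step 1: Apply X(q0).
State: |100⟩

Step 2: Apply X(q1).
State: |110⟩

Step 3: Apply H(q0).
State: 1/√2|010⟩ - 1/√2|110⟩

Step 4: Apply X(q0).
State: -1/√2|010⟩ + 1/√2|110⟩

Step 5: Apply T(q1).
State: (-1/2 - (1/2)i)|010⟩ + (1/2 + (1/2)i)|110⟩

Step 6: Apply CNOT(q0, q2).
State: (-1/2 - (1/2)i)|010⟩ + (1/2 + (1/2)i)|111⟩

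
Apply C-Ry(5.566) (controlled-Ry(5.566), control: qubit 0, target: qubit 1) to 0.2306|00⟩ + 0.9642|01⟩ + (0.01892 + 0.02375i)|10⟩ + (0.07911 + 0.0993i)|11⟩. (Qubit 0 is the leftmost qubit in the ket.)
0.2306|00⟩ + 0.9642|01⟩ + (-0.04548 - 0.05709i)|10⟩ + (-0.06744 - 0.08465i)|11⟩

C-Ry(5.566) leaves the control-|0⟩ kets |00⟩, |01⟩ unchanged and applies Ry(5.566) to qubit 1 on the control-|1⟩ pair (|10⟩, |11⟩).
Ry(5.566) = [[cos(θ/2), −sin(θ/2)], [sin(θ/2), cos(θ/2)]]; θ = 5.566, cos(θ/2) ≈ -0.936392, sin(θ/2) ≈ 0.350957.
With a = amp(|10⟩) = (0.01892 + 0.02375i) and b = amp(|11⟩) = (0.07911 + 0.0993i):
new amp(|10⟩) = (-0.936392)·a + (-0.350957)·b = (-0.04548 - 0.05709i)
new amp(|11⟩) = (0.350957)·a + (-0.936392)·b = (-0.06744 - 0.08465i)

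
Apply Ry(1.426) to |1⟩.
-0.6541|0⟩ + 0.7564|1⟩

Ry(1.426) = [[cos(θ/2), −sin(θ/2)], [sin(θ/2), cos(θ/2)]]; θ = 1.426, cos(θ/2) ≈ 0.756403, sin(θ/2) ≈ 0.654106.
With a = amp(|0⟩) = 0 and b = amp(|1⟩) = 1:
new amp(|0⟩) = (0.756403)·a + (-0.654106)·b = -0.6541
new amp(|1⟩) = (0.654106)·a + (0.756403)·b = 0.7564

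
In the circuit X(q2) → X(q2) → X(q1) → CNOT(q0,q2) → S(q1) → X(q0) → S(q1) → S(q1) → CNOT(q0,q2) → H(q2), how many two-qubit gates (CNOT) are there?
2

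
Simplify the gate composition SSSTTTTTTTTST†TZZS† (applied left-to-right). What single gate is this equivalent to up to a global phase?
S†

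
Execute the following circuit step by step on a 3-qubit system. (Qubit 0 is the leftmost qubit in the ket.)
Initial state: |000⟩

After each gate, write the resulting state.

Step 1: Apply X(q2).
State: |001⟩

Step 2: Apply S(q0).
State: |001⟩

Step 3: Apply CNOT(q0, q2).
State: |001⟩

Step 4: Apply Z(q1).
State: |001⟩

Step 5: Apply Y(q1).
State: i|011⟩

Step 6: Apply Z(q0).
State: i|011⟩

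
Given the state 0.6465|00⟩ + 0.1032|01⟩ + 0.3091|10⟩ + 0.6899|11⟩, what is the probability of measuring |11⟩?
0.476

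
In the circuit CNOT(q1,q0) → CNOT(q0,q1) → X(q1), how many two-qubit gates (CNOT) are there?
2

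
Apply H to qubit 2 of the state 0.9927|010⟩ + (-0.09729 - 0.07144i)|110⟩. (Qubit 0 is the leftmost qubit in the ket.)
0.7019|010⟩ + 0.7019|011⟩ + (-0.06879 - 0.05052i)|110⟩ + (-0.06879 - 0.05052i)|111⟩

H on qubit 2 mixes each pair of kets that differ only in qubit 2: amplitudes (a, b) of (|…0…⟩, |…1…⟩) become ((a + b)/√2, (a − b)/√2). Kets absent from the input have amplitude 0.
(|010⟩, |011⟩): (a, b) = (0.9927, 0) → (0.7019, 0.7019)
(|110⟩, |111⟩): (a, b) = ((-0.09729 - 0.07144i), 0) → ((-0.06879 - 0.05052i), (-0.06879 - 0.05052i))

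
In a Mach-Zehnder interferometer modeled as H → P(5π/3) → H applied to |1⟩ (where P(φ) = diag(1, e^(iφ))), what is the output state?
(0.25 + 0.433i)|0⟩ + (0.75 - 0.433i)|1⟩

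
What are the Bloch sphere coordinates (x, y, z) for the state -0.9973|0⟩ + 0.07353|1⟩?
(-0.1467, 0, 0.9892)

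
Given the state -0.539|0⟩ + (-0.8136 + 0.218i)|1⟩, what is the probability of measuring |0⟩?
0.2905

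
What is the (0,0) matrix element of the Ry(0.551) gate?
0.9623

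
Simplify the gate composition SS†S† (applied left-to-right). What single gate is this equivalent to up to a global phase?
S†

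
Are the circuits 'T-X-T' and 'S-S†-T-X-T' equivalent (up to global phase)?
Yes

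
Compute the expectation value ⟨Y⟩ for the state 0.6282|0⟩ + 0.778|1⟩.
0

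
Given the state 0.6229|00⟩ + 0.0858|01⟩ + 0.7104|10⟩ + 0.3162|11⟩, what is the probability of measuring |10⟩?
0.5047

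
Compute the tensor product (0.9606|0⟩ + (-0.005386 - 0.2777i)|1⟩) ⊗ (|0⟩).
0.9606|00⟩ + (-0.005386 - 0.2777i)|10⟩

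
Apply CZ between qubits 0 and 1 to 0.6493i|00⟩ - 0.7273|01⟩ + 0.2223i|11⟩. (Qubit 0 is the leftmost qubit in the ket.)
0.6493i|00⟩ - 0.7273|01⟩ - 0.2223i|11⟩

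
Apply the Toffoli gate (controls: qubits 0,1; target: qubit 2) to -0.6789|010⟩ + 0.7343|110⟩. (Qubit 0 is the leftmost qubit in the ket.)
-0.6789|010⟩ + 0.7343|111⟩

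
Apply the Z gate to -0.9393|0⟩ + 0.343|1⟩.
-0.9393|0⟩ - 0.343|1⟩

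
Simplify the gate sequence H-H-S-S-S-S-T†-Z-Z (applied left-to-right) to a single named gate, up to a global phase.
T†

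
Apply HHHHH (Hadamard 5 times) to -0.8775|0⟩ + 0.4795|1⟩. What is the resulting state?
-0.2814|0⟩ - 0.9595|1⟩

H² = I, so H^5 = H: a single Hadamard. With (a, b) = (-0.8775, 0.4795), H gives ((a + b)/√2, (a − b)/√2) = (-0.2814, -0.9595).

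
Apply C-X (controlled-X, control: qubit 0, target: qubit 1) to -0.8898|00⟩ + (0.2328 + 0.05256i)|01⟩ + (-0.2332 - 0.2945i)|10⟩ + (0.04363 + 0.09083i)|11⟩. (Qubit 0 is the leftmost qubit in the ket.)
-0.8898|00⟩ + (0.2328 + 0.05256i)|01⟩ + (0.04363 + 0.09083i)|10⟩ + (-0.2332 - 0.2945i)|11⟩

C-X leaves the control-|0⟩ kets |00⟩, |01⟩ unchanged and applies X to qubit 1 on the control-|1⟩ pair (|10⟩, |11⟩).
X = [[0, 1], [1, 0]].
With a = amp(|10⟩) = (-0.2332 - 0.2945i) and b = amp(|11⟩) = (0.04363 + 0.09083i):
new amp(|10⟩) = (1)·b = (0.04363 + 0.09083i)
new amp(|11⟩) = (1)·a = (-0.2332 - 0.2945i)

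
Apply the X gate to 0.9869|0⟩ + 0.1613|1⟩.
0.1613|0⟩ + 0.9869|1⟩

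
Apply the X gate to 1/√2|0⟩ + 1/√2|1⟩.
1/√2|0⟩ + 1/√2|1⟩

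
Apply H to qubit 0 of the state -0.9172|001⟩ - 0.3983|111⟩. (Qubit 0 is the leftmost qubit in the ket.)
-0.6486|001⟩ - 0.2816|011⟩ - 0.6486|101⟩ + 0.2816|111⟩

H on qubit 0 mixes each pair of kets that differ only in qubit 0: amplitudes (a, b) of (|…0…⟩, |…1…⟩) become ((a + b)/√2, (a − b)/√2). Kets absent from the input have amplitude 0.
(|001⟩, |101⟩): (a, b) = (-0.9172, 0) → (-0.6486, -0.6486)
(|011⟩, |111⟩): (a, b) = (0, -0.3983) → (-0.2816, 0.2816)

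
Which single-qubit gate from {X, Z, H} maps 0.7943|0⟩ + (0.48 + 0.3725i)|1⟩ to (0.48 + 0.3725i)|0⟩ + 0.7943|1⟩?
X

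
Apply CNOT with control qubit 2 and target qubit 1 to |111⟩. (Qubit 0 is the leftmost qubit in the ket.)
|101⟩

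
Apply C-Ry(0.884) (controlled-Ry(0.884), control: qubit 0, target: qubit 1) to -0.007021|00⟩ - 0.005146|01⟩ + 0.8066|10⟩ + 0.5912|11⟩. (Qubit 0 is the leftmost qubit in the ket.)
-0.007021|00⟩ - 0.005146|01⟩ + 0.4762|10⟩ + 0.8794|11⟩

C-Ry(0.884) leaves the control-|0⟩ kets |00⟩, |01⟩ unchanged and applies Ry(0.884) to qubit 1 on the control-|1⟩ pair (|10⟩, |11⟩).
Ry(0.884) = [[cos(θ/2), −sin(θ/2)], [sin(θ/2), cos(θ/2)]]; θ = 0.884, cos(θ/2) ≈ 0.903898, sin(θ/2) ≈ 0.427748.
With a = amp(|10⟩) = 0.8066 and b = amp(|11⟩) = 0.5912:
new amp(|10⟩) = (0.903898)·a + (-0.427748)·b = 0.4762
new amp(|11⟩) = (0.427748)·a + (0.903898)·b = 0.8794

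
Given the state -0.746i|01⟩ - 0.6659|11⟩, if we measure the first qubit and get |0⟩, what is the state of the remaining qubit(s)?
-i|1⟩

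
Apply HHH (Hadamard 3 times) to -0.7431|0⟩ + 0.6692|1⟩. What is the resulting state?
-0.05226|0⟩ - 0.9986|1⟩

H² = I, so H^3 = H: a single Hadamard. With (a, b) = (-0.7431, 0.6692), H gives ((a + b)/√2, (a − b)/√2) = (-0.05226, -0.9986).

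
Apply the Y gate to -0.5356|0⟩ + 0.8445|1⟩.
-0.8445i|0⟩ - 0.5356i|1⟩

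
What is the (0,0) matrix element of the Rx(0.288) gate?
0.9896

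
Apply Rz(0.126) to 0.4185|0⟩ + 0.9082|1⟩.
(0.4177 - 0.02635i)|0⟩ + (0.9064 + 0.05718i)|1⟩

Rz(0.126) = [[e^(−iθ/2), 0], [0, e^(iθ/2)]] with e^(±iθ/2) = cos(θ/2) ± i·sin(θ/2); θ = 0.126, cos(θ/2) ≈ 0.998016, sin(θ/2) ≈ 0.0629583.
With a = amp(|0⟩) = 0.4185 and b = amp(|1⟩) = 0.9082:
new amp(|0⟩) = (0.998016 - 0.0629583i)·a = (0.4177 - 0.02635i)
new amp(|1⟩) = (0.998016 + 0.0629583i)·b = (0.9064 + 0.05718i)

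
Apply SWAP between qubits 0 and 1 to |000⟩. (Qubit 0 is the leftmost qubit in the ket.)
|000⟩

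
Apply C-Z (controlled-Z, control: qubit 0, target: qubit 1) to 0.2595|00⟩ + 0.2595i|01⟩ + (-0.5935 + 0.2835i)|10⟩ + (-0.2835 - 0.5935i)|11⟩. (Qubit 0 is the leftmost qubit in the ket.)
0.2595|00⟩ + 0.2595i|01⟩ + (-0.5935 + 0.2835i)|10⟩ + (0.2835 + 0.5935i)|11⟩

C-Z leaves the control-|0⟩ kets |00⟩, |01⟩ unchanged and applies Z to qubit 1 on the control-|1⟩ pair (|10⟩, |11⟩).
Z = [[1, 0], [0, -1]].
With a = amp(|10⟩) = (-0.5935 + 0.2835i) and b = amp(|11⟩) = (-0.2835 - 0.5935i):
new amp(|10⟩) = (1)·a = (-0.5935 + 0.2835i)
new amp(|11⟩) = (-1)·b = (0.2835 + 0.5935i)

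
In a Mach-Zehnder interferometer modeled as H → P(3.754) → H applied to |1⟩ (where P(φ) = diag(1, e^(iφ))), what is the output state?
(0.9091 + 0.2874i)|0⟩ + (0.09087 - 0.2874i)|1⟩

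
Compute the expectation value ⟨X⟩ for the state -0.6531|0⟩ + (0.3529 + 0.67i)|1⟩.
-0.461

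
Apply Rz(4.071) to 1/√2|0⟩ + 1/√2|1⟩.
(-0.3169 - 0.6321i)|0⟩ + (-0.3169 + 0.6321i)|1⟩

Rz(4.071) = [[e^(−iθ/2), 0], [0, e^(iθ/2)]] with e^(±iθ/2) = cos(θ/2) ± i·sin(θ/2); θ = 4.071, cos(θ/2) ≈ -0.448158, sin(θ/2) ≈ 0.893954.
With a = amp(|0⟩) = 1/√2 and b = amp(|1⟩) = 1/√2:
new amp(|0⟩) = (-0.448158 - 0.893954i)·a = (-0.3169 - 0.6321i)
new amp(|1⟩) = (-0.448158 + 0.893954i)·b = (-0.3169 + 0.6321i)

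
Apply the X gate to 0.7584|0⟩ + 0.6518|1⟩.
0.6518|0⟩ + 0.7584|1⟩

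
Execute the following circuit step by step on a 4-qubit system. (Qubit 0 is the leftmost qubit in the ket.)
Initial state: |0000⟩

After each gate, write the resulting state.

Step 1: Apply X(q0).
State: |1000⟩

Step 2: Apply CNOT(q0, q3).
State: |1001⟩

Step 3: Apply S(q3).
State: i|1001⟩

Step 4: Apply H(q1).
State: (1/√2)i|1001⟩ + (1/√2)i|1101⟩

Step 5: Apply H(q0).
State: (1/2)i|0001⟩ + (1/2)i|0101⟩ - (1/2)i|1001⟩ - (1/2)i|1101⟩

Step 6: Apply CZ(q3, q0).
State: (1/2)i|0001⟩ + (1/2)i|0101⟩ + (1/2)i|1001⟩ + (1/2)i|1101⟩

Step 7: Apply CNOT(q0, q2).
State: (1/2)i|0001⟩ + (1/2)i|0101⟩ + (1/2)i|1011⟩ + (1/2)i|1111⟩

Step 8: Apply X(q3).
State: (1/2)i|0000⟩ + (1/2)i|0100⟩ + (1/2)i|1010⟩ + (1/2)i|1110⟩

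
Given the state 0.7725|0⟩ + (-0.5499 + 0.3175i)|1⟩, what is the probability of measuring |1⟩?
0.4032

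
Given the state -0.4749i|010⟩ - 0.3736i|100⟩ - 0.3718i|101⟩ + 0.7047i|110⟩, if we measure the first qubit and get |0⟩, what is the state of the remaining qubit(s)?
-i|10⟩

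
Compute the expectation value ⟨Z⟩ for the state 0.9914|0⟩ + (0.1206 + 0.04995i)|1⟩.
0.9658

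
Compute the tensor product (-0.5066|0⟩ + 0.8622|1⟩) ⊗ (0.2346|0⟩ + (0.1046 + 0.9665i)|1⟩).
-0.1188|00⟩ + (-0.05299 - 0.4896i)|01⟩ + 0.2023|10⟩ + (0.09019 + 0.8333i)|11⟩

amp(|b₁b₂…⟩) = product of the factor amplitudes for bits b₁, b₂, …; only kets whose every factor amplitude is nonzero survive.
|00⟩: (-0.5066)(0.2346) = -0.1188
|01⟩: (-0.5066)(0.1046 + 0.9665i) = (-0.05299 - 0.4896i)
|10⟩: (0.8622)(0.2346) = 0.2023
|11⟩: (0.8622)(0.1046 + 0.9665i) = (0.09019 + 0.8333i)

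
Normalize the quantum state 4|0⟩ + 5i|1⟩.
0.6247|0⟩ + 0.7809i|1⟩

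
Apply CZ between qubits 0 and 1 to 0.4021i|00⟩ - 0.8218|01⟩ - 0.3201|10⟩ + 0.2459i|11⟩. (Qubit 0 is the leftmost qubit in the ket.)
0.4021i|00⟩ - 0.8218|01⟩ - 0.3201|10⟩ - 0.2459i|11⟩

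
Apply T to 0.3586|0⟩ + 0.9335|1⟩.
0.3586|0⟩ + (0.6601 + 0.6601i)|1⟩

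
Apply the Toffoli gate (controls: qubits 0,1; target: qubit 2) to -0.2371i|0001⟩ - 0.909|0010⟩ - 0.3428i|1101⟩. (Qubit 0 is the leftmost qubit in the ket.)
-0.2371i|0001⟩ - 0.909|0010⟩ - 0.3428i|1111⟩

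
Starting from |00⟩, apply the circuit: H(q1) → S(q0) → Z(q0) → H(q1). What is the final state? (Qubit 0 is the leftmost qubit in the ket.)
|00⟩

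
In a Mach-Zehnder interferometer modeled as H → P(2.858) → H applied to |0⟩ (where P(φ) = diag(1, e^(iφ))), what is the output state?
(0.01997 + 0.1399i)|0⟩ + (0.98 - 0.1399i)|1⟩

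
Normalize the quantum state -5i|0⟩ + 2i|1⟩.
-0.9285i|0⟩ + 0.3714i|1⟩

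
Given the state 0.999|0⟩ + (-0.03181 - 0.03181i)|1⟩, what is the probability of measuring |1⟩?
0.002024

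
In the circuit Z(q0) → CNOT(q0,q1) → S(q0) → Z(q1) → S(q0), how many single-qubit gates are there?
4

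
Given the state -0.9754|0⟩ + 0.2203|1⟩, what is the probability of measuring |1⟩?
0.04853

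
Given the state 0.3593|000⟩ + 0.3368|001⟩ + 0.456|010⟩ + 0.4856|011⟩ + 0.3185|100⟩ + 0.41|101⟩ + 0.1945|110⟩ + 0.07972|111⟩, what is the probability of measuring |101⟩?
0.1681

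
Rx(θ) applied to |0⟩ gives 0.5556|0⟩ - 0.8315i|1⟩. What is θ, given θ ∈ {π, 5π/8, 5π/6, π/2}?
5π/8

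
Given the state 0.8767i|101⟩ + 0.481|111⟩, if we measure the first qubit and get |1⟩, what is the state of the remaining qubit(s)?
0.8767i|01⟩ + 0.481|11⟩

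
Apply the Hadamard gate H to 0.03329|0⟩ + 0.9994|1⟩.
0.7302|0⟩ - 0.6831|1⟩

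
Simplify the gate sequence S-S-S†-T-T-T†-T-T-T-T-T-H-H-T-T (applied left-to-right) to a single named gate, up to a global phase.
S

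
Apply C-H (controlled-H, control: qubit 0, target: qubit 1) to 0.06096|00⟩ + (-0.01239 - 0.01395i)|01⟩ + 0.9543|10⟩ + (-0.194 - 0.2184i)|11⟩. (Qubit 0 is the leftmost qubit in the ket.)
0.06096|00⟩ + (-0.01239 - 0.01395i)|01⟩ + (0.5376 - 0.1544i)|10⟩ + (0.812 + 0.1544i)|11⟩

C-H leaves the control-|0⟩ kets |00⟩, |01⟩ unchanged and applies H to qubit 1 on the control-|1⟩ pair (|10⟩, |11⟩).
H = [[1/√2, 1/√2], [1/√2, -1/√2]].
With a = amp(|10⟩) = 0.9543 and b = amp(|11⟩) = (-0.194 - 0.2184i):
new amp(|10⟩) = (1/√2)·a + (1/√2)·b = (0.5376 - 0.1544i)
new amp(|11⟩) = (1/√2)·a + (-1/√2)·b = (0.812 + 0.1544i)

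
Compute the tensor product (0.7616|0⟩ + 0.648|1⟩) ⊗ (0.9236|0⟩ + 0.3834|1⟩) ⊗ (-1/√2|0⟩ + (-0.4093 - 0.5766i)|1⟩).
-0.4974|000⟩ + (-0.2879 - 0.4056i)|001⟩ - 0.2065|010⟩ + (-0.1195 - 0.1684i)|011⟩ - 0.4232|100⟩ + (-0.245 - 0.3451i)|101⟩ - 0.1757|110⟩ + (-0.1017 - 0.1433i)|111⟩

amp(|b₁b₂…⟩) = product of the factor amplitudes for bits b₁, b₂, …; only kets whose every factor amplitude is nonzero survive.
|000⟩: (0.7616)(0.9236)(-1/√2) = -0.4974
|001⟩: (0.7616)(0.9236)(-0.4093 - 0.5766i) = (-0.2879 - 0.4056i)
|010⟩: (0.7616)(0.3834)(-1/√2) = -0.2065
|011⟩: (0.7616)(0.3834)(-0.4093 - 0.5766i) = (-0.1195 - 0.1684i)
|100⟩: (0.648)(0.9236)(-1/√2) = -0.4232
|101⟩: (0.648)(0.9236)(-0.4093 - 0.5766i) = (-0.245 - 0.3451i)
|110⟩: (0.648)(0.3834)(-1/√2) = -0.1757
|111⟩: (0.648)(0.3834)(-0.4093 - 0.5766i) = (-0.1017 - 0.1433i)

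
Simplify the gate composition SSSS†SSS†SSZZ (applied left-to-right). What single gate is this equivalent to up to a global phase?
S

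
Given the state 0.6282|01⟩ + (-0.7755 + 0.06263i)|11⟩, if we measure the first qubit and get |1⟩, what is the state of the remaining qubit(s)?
(-0.9968 + 0.0805i)|1⟩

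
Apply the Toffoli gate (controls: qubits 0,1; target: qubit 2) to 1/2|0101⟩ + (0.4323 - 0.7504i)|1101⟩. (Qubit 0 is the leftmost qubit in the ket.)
1/2|0101⟩ + (0.4323 - 0.7504i)|1111⟩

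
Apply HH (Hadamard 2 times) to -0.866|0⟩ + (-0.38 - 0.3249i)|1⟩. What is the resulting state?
-0.866|0⟩ + (-0.38 - 0.3249i)|1⟩

H² = I, so an even number of Hadamards cancels: H^2 = I and the state is unchanged.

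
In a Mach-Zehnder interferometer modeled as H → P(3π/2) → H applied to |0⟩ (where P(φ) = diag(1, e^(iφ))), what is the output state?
(1/2 - (1/2)i)|0⟩ + (1/2 + (1/2)i)|1⟩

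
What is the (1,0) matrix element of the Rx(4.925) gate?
-0.6281i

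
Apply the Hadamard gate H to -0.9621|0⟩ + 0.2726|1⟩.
-0.4876|0⟩ - 0.8731|1⟩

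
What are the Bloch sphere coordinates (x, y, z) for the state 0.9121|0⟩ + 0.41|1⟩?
(0.7479, 0, 0.6638)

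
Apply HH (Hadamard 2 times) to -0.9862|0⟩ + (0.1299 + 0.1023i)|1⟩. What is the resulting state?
-0.9862|0⟩ + (0.1299 + 0.1023i)|1⟩

H² = I, so an even number of Hadamards cancels: H^2 = I and the state is unchanged.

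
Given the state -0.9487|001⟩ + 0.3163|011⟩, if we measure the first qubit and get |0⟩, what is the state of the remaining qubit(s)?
-0.9487|01⟩ + 0.3163|11⟩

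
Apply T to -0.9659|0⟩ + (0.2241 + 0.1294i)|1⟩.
-0.9659|0⟩ + (0.06696 + 0.25i)|1⟩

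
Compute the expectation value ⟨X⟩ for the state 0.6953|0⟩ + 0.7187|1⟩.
0.9994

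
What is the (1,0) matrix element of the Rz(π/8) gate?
0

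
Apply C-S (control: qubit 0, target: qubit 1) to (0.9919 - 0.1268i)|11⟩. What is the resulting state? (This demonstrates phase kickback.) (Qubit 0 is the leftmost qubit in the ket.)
(0.1268 + 0.9919i)|11⟩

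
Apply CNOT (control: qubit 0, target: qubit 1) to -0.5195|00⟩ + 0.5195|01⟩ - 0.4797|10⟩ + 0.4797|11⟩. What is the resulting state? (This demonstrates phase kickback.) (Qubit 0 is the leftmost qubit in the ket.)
-0.5195|00⟩ + 0.5195|01⟩ + 0.4797|10⟩ - 0.4797|11⟩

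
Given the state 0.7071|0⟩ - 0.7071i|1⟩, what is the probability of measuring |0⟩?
0.5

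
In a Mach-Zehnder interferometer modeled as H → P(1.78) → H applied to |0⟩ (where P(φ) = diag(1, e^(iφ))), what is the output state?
(0.3962 + 0.4891i)|0⟩ + (0.6038 - 0.4891i)|1⟩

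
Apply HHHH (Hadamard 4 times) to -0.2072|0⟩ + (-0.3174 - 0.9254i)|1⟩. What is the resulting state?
-0.2072|0⟩ + (-0.3174 - 0.9254i)|1⟩

H² = I, so an even number of Hadamards cancels: H^4 = I and the state is unchanged.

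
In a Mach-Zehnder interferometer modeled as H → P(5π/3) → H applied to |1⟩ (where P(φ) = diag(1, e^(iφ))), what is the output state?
(0.25 + 0.433i)|0⟩ + (0.75 - 0.433i)|1⟩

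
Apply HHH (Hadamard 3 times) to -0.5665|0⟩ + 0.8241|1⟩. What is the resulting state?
0.1822|0⟩ - 0.9833|1⟩

H² = I, so H^3 = H: a single Hadamard. With (a, b) = (-0.5665, 0.8241), H gives ((a + b)/√2, (a − b)/√2) = (0.1822, -0.9833).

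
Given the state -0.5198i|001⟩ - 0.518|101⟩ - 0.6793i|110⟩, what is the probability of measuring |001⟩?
0.2702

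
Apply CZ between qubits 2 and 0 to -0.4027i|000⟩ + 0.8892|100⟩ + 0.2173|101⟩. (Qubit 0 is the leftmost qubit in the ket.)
-0.4027i|000⟩ + 0.8892|100⟩ - 0.2173|101⟩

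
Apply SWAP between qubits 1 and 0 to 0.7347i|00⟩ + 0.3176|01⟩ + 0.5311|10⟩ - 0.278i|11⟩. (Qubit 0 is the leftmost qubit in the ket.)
0.7347i|00⟩ + 0.5311|01⟩ + 0.3176|10⟩ - 0.278i|11⟩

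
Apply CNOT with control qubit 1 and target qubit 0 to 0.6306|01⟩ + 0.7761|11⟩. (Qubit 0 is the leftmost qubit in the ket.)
0.7761|01⟩ + 0.6306|11⟩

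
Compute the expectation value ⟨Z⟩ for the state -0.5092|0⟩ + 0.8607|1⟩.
-0.4815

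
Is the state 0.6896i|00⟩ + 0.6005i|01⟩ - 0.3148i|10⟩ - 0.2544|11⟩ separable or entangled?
Entangled

Writing the state as a|00⟩ + b|01⟩ + c|10⟩ + d|11⟩, it is a product state iff ad − bc = 0.
Here (a, b, c, d) = (0.6896i, 0.6005i, -0.3148i, -0.2544): ad − bc = (0.6896i)(-0.2544) − (0.6005i)(-0.3148i) = (-0.189 - 0.1754i) ≠ 0, so the state is entangled.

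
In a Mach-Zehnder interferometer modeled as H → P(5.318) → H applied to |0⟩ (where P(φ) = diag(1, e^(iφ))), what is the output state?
(0.7846 - 0.4111i)|0⟩ + (0.2154 + 0.4111i)|1⟩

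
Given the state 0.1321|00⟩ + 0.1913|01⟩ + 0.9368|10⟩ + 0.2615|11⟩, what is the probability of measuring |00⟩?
0.01745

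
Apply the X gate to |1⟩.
|0⟩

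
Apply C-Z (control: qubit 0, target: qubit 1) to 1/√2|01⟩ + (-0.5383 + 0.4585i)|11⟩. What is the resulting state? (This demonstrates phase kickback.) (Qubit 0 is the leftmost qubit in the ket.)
1/√2|01⟩ + (0.5383 - 0.4585i)|11⟩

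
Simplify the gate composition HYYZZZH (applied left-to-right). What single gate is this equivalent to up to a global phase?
X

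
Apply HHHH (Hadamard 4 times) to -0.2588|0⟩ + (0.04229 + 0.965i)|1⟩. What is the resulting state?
-0.2588|0⟩ + (0.04229 + 0.965i)|1⟩

H² = I, so an even number of Hadamards cancels: H^4 = I and the state is unchanged.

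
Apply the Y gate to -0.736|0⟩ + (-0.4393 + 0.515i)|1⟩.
(0.515 + 0.4393i)|0⟩ - 0.736i|1⟩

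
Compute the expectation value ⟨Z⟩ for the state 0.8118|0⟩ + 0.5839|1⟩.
0.3181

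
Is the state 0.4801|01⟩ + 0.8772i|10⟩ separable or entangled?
Entangled

Writing the state as a|00⟩ + b|01⟩ + c|10⟩ + d|11⟩, it is a product state iff ad − bc = 0.
Here (a, b, c, d) = (0, 0.4801, 0.8772i, 0): ad − bc = (0)(0) − (0.4801)(0.8772i) = -0.4211i ≠ 0, so the state is entangled.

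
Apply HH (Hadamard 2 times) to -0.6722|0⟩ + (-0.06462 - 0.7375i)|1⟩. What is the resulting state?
-0.6722|0⟩ + (-0.06462 - 0.7375i)|1⟩

H² = I, so an even number of Hadamards cancels: H^2 = I and the state is unchanged.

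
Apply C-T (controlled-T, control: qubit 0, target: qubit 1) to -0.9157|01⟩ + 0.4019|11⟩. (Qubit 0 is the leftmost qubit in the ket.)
-0.9157|01⟩ + (0.2842 + 0.2842i)|11⟩

C-T leaves the control-|0⟩ kets |00⟩, |01⟩ unchanged and applies T to qubit 1 on the control-|1⟩ pair (|10⟩, |11⟩).
T = [[1, 0], [0, (1/√2 + (1/√2)i)]].
With a = amp(|10⟩) = 0 and b = amp(|11⟩) = 0.4019:
new amp(|10⟩) = (1)·a = 0
new amp(|11⟩) = (1/√2 + (1/√2)i)·b = (0.2842 + 0.2842i)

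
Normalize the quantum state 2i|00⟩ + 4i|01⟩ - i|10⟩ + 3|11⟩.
0.3651i|00⟩ + 0.7303i|01⟩ - 0.1826i|10⟩ + 0.5477|11⟩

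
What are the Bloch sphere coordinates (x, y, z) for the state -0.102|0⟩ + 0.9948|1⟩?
(-0.2029, 0, -0.9792)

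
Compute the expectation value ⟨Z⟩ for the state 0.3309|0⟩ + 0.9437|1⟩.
-0.7811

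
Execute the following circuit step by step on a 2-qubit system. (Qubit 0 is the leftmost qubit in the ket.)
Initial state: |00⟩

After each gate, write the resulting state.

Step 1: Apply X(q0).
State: |10⟩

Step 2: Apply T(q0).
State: (1/√2 + (1/√2)i)|10⟩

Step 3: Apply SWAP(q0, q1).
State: (1/√2 + (1/√2)i)|01⟩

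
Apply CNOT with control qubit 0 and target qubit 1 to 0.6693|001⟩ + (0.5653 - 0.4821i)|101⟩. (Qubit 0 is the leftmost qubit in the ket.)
0.6693|001⟩ + (0.5653 - 0.4821i)|111⟩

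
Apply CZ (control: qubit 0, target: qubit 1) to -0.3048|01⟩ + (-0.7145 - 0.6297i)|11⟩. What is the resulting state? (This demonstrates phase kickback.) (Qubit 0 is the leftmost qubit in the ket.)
-0.3048|01⟩ + (0.7145 + 0.6297i)|11⟩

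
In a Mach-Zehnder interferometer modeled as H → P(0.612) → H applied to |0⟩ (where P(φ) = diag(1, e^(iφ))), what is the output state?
(0.9093 + 0.2873i)|0⟩ + (0.09075 - 0.2873i)|1⟩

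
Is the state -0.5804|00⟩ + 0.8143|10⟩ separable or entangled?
Separable

Writing the state as a|00⟩ + b|01⟩ + c|10⟩ + d|11⟩, it is a product state iff ad − bc = 0.
Here (a, b, c, d) = (-0.5804, 0, 0.8143, 0): ad − bc = (-0.5804)(0) − (0)(0.8143) = 0, so the state is separable.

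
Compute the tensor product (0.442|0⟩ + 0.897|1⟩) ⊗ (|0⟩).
0.442|00⟩ + 0.897|10⟩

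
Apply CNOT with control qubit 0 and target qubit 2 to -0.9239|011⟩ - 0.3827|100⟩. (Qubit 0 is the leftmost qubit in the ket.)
-0.9239|011⟩ - 0.3827|101⟩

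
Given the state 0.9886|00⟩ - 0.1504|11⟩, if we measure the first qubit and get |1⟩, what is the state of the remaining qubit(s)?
-|1⟩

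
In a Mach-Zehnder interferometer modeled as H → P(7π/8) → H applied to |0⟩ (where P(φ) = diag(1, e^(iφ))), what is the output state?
(0.03806 + 0.1913i)|0⟩ + (0.9619 - 0.1913i)|1⟩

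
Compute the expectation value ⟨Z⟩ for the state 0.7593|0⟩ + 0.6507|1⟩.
0.1531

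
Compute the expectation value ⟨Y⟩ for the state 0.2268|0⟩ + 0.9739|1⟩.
0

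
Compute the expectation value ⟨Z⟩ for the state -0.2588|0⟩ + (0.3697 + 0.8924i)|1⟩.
-0.8661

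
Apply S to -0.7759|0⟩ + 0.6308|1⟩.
-0.7759|0⟩ + 0.6308i|1⟩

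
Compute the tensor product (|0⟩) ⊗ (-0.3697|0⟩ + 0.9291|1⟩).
-0.3697|00⟩ + 0.9291|01⟩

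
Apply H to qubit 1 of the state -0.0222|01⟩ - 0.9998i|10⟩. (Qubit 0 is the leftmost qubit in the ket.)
-0.0157|00⟩ + 0.0157|01⟩ - 0.707i|10⟩ - 0.707i|11⟩

H on qubit 1 mixes each pair of kets that differ only in qubit 1: amplitudes (a, b) of (|…0…⟩, |…1…⟩) become ((a + b)/√2, (a − b)/√2). Kets absent from the input have amplitude 0.
(|00⟩, |01⟩): (a, b) = (0, -0.0222) → (-0.0157, 0.0157)
(|10⟩, |11⟩): (a, b) = (-0.9998i, 0) → (-0.707i, -0.707i)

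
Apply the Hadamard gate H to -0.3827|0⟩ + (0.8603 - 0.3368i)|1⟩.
(0.3377 - 0.2382i)|0⟩ + (-0.8789 + 0.2382i)|1⟩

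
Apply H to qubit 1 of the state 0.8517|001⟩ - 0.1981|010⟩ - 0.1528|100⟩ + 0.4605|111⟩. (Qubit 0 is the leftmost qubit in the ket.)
-0.1401|000⟩ + 0.6022|001⟩ + 0.1401|010⟩ + 0.6022|011⟩ - 0.108|100⟩ + 0.3256|101⟩ - 0.108|110⟩ - 0.3256|111⟩

H on qubit 1 mixes each pair of kets that differ only in qubit 1: amplitudes (a, b) of (|…0…⟩, |…1…⟩) become ((a + b)/√2, (a − b)/√2). Kets absent from the input have amplitude 0.
(|000⟩, |010⟩): (a, b) = (0, -0.1981) → (-0.1401, 0.1401)
(|001⟩, |011⟩): (a, b) = (0.8517, 0) → (0.6022, 0.6022)
(|100⟩, |110⟩): (a, b) = (-0.1528, 0) → (-0.108, -0.108)
(|101⟩, |111⟩): (a, b) = (0, 0.4605) → (0.3256, -0.3256)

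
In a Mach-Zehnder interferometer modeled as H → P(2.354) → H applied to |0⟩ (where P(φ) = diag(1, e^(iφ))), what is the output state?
(0.1472 + 0.3543i)|0⟩ + (0.8528 - 0.3543i)|1⟩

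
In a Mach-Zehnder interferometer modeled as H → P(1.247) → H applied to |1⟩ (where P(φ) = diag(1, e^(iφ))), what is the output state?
(0.3409 - 0.474i)|0⟩ + (0.6591 + 0.474i)|1⟩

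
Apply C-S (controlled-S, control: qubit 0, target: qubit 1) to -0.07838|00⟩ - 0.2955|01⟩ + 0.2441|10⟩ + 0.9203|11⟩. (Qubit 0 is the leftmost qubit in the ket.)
-0.07838|00⟩ - 0.2955|01⟩ + 0.2441|10⟩ + 0.9203i|11⟩

C-S leaves the control-|0⟩ kets |00⟩, |01⟩ unchanged and applies S to qubit 1 on the control-|1⟩ pair (|10⟩, |11⟩).
S = [[1, 0], [0, i]].
With a = amp(|10⟩) = 0.2441 and b = amp(|11⟩) = 0.9203:
new amp(|10⟩) = (1)·a = 0.2441
new amp(|11⟩) = (i)·b = 0.9203i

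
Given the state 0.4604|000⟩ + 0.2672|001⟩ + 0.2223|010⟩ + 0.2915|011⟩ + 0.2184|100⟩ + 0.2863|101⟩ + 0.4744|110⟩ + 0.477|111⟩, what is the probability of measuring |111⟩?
0.2275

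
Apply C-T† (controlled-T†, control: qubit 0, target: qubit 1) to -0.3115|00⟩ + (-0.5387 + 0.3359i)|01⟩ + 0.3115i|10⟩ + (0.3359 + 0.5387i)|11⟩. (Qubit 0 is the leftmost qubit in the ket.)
-0.3115|00⟩ + (-0.5387 + 0.3359i)|01⟩ + 0.3115i|10⟩ + (0.6184 + 0.1434i)|11⟩

C-T† leaves the control-|0⟩ kets |00⟩, |01⟩ unchanged and applies T† to qubit 1 on the control-|1⟩ pair (|10⟩, |11⟩).
T† = [[1, 0], [0, (1/√2 - (1/√2)i)]].
With a = amp(|10⟩) = 0.3115i and b = amp(|11⟩) = (0.3359 + 0.5387i):
new amp(|10⟩) = (1)·a = 0.3115i
new amp(|11⟩) = (1/√2 - (1/√2)i)·b = (0.6184 + 0.1434i)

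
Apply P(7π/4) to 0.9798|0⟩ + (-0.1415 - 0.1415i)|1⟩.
0.9798|0⟩ - 0.2001|1⟩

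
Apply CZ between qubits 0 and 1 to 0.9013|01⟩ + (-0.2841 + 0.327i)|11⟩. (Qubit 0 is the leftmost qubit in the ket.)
0.9013|01⟩ + (0.2841 - 0.327i)|11⟩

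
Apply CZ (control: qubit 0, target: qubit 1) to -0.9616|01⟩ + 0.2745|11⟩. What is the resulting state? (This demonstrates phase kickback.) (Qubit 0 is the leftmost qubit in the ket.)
-0.9616|01⟩ - 0.2745|11⟩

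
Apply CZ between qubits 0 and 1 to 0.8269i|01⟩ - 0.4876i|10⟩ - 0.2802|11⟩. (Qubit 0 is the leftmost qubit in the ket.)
0.8269i|01⟩ - 0.4876i|10⟩ + 0.2802|11⟩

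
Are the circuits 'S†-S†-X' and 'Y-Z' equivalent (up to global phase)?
No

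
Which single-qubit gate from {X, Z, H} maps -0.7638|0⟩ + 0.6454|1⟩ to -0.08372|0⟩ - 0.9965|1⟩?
H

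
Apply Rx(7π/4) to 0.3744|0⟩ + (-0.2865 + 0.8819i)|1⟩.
(-0.008412 + 0.1096i)|0⟩ + (0.2647 - 0.958i)|1⟩

Rx(7π/4) = [[cos(θ/2), −i·sin(θ/2)], [−i·sin(θ/2), cos(θ/2)]]; θ = 7π/4, cos(θ/2) ≈ -0.92388, sin(θ/2) ≈ 0.382683.
With a = amp(|0⟩) = 0.3744 and b = amp(|1⟩) = (-0.2865 + 0.8819i):
new amp(|0⟩) = (-0.92388)·a + (-0.382683i)·b = (-0.008412 + 0.1096i)
new amp(|1⟩) = (-0.382683i)·a + (-0.92388)·b = (0.2647 - 0.958i)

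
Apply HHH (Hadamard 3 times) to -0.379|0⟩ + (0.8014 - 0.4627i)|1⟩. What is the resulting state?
(0.2987 - 0.3272i)|0⟩ + (-0.8347 + 0.3272i)|1⟩

H² = I, so H^3 = H: a single Hadamard. With (a, b) = (-0.379, (0.8014 - 0.4627i)), H gives ((a + b)/√2, (a − b)/√2) = ((0.2987 - 0.3272i), (-0.8347 + 0.3272i)).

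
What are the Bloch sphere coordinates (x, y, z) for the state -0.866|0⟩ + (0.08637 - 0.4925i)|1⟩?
(-0.1496, 0.853, 0.4999)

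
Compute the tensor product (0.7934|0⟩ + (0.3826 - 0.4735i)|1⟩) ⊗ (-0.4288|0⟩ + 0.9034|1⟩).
-0.3402|00⟩ + 0.7168|01⟩ + (-0.1641 + 0.203i)|10⟩ + (0.3456 - 0.4278i)|11⟩

amp(|b₁b₂…⟩) = product of the factor amplitudes for bits b₁, b₂, …; only kets whose every factor amplitude is nonzero survive.
|00⟩: (0.7934)(-0.4288) = -0.3402
|01⟩: (0.7934)(0.9034) = 0.7168
|10⟩: (0.3826 - 0.4735i)(-0.4288) = (-0.1641 + 0.203i)
|11⟩: (0.3826 - 0.4735i)(0.9034) = (0.3456 - 0.4278i)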